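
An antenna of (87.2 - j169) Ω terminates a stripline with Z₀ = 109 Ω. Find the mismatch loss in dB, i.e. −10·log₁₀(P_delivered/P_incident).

mismatch loss ≈ 2.46 dB

Γ = (-21.8 − j169)/(196.2 − j169), |Γ| = 0.658
|Γ|² = 0.433, so P_del/P_inc = 1 − |Γ|² = 0.567
ML = −10·log₁₀(1 − |Γ|²)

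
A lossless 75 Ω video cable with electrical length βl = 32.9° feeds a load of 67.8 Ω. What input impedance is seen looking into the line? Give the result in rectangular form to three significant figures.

Z_in ≈ 71.7 + j6.61 Ω

tan(βl) = tan(32.9°) = 0.647
Z_in = Z_0·(Z_L + jZ_0·tanβl)/(Z_0 + jZ_L·tanβl)
     = 75·(67.8 + j48.5)/(75 + j43.9)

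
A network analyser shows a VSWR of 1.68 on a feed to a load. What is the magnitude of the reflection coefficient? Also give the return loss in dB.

|Γ| ≈ 0.254; return loss ≈ 11.9 dB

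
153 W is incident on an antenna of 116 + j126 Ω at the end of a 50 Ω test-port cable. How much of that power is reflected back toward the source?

P_reflected ≈ 71.3 W

|Γ| = |(66 + j126)/(166 + j126)| = 0.683
|Γ|² = 0.466
P_refl = |Γ|²·P_inc = 71.3 W, P_del = (1 − |Γ|²)·P_inc = 81.7 W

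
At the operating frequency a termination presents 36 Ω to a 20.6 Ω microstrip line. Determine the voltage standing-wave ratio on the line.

Γ = (36 − 20.6)/(36 + 20.6) = 0.272
VSWR = (1 + 0.272)/(1 − 0.272)

VSWR ≈ 1.75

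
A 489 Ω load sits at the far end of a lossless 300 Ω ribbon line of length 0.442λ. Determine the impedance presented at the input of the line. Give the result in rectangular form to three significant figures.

Z_in ≈ 404 + j137 Ω

βl = 2π × 0.442 = 159°
tan(βl) = tan(159°) = -0.381
Z_in = Z_0·(Z_L + jZ_0·tanβl)/(Z_0 + jZ_L·tanβl)
     = 300·(489 − j114)/(300 − j187)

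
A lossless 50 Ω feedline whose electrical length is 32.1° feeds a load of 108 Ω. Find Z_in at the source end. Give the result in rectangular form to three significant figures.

tan(βl) = tan(32.1°) = 0.627
Z_in = Z_0·(Z_L + jZ_0·tanβl)/(Z_0 + jZ_L·tanβl)
     = 50·(108 + j31.4)/(50 + j67.7)

Z_in ≈ 53.1 − j40.5 Ω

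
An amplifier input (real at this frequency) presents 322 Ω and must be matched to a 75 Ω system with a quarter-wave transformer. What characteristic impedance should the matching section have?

Z_qwt ≈ 155 Ω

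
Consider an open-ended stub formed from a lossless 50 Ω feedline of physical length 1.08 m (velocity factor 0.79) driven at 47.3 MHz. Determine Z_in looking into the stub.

Z_in ≈ −j11 Ω

λ = v/f = 0.79·c / 47.3 MHz = 5.01 m
βl = 2π·l/λ = 2π × 0.216 = 77.6°
tan(βl) = 4.55
For an open-ended stub, Z_in = −jZ_0·cot(βl) = −jZ_0/tan(βl)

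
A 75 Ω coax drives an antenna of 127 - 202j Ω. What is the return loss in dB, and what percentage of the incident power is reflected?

Γ = (52 − j202)/(202 − j202), |Γ| = 0.73
RL = −20·log₁₀(0.73) = 2.73 dB
P_refl/P_inc = |Γ|² = 0.533

RL ≈ 2.73 dB; 53.3% of incident power reflected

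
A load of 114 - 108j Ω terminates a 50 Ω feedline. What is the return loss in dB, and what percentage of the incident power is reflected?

Γ = (64 − j108)/(164 − j108), |Γ| = 0.639
RL = −20·log₁₀(0.639) = 3.89 dB
P_refl/P_inc = |Γ|² = 0.409

RL ≈ 3.89 dB; 40.9% of incident power reflected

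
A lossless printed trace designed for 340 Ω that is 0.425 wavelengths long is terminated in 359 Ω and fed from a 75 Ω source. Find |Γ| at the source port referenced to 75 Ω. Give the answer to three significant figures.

|Γ| ≈ 0.648

βl = 2π × 0.425 = 153°
tan(βl) = -0.51
Z_in = Z_0·(Z_L + jZ_0·tanβl)/(Z_0 + jZ_L·tanβl) = 351 + j15.4 Ω
Γ_s = (Z_in − Z_s)/(Z_in + Z_s) = (276 + j15.4)/(426 + j15.4), |Γ_s| = 0.648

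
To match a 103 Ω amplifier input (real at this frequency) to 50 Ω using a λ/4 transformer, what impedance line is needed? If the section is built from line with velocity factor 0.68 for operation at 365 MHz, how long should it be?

Z_qwt = √(Z_0·R_L) = √(50 × 103) = √5150
λ = 0.68·c/f = 0.559 m, so l = λ/4 = 0.14 m

Z_qwt ≈ 71.8 Ω; length ≈ 14 cm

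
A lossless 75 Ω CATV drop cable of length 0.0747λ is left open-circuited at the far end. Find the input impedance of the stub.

Z_in ≈ −j148 Ω

βl = 2π × 0.0747 = 26.9°
tan(βl) = 0.507
For an open-circuited stub, Z_in = −jZ_0·cot(βl) = −jZ_0/tan(βl)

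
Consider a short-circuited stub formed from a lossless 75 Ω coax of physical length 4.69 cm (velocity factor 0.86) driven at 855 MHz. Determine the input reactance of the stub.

λ = v/f = 0.86·c / 855 MHz = 0.302 m
βl = 2π·l/λ = 2π × 0.155 = 56°
tan(βl) = 1.48
For a short-circuited stub, Z_in = jZ_0·tan(βl)

X_in ≈ 111 Ω (inductive)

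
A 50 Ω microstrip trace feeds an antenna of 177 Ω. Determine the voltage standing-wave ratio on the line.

VSWR ≈ 3.54

Γ = (177 − 50)/(177 + 50) = 0.559
VSWR = (1 + 0.559)/(1 − 0.559)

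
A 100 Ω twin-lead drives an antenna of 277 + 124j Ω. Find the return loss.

Γ = (177 + j124)/(377 + j124), |Γ| = 0.545
RL = −20·log₁₀|Γ| = −20·log₁₀(0.545)

RL ≈ 5.28 dB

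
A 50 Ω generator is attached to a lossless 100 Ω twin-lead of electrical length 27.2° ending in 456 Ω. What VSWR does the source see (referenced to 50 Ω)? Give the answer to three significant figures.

tan(βl) = 0.514
Z_in = Z_0·(Z_L + jZ_0·tanβl)/(Z_0 + jZ_L·tanβl) = 88.8 − j157 Ω
Γ_s = (Z_in − Z_s)/(Z_in + Z_s) = (38.8 − j157)/(139 − j157), |Γ_s| = 0.771
VSWR = (1 + |Γ_s|)/(1 − |Γ_s|)

VSWR ≈ 7.74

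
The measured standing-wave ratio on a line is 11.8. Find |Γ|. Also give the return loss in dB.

|Γ| ≈ 0.844; return loss ≈ 1.48 dB

|Γ| = (S − 1)/(S + 1) = (11.8 − 1)/(11.8 + 1) = 10.8/12.8
RL = −20·log₁₀|Γ| = −20·log₁₀(0.844)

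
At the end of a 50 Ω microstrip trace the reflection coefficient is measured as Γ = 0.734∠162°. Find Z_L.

Z_L = Z_0·(1 + Γ)/(1 − Γ) = 50·(0.302 + j0.227)/(1.7 − j0.227)

Z_L ≈ 7.86 + j7.73 Ω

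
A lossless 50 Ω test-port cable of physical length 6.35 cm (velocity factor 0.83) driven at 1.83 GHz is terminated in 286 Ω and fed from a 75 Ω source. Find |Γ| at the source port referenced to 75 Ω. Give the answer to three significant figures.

λ = v/f = 0.83·c / 1.83 GHz = 0.136 m
βl = 2π·l/λ = 2π × 0.467 = 168°
tan(βl) = -0.212
Z_in = Z_0·(Z_L + jZ_0·tanβl)/(Z_0 + jZ_L·tanβl) = 121 + j136 Ω
Γ_s = (Z_in − Z_s)/(Z_in + Z_s) = (45.7 + j136)/(196 + j136), |Γ_s| = 0.602

|Γ| ≈ 0.602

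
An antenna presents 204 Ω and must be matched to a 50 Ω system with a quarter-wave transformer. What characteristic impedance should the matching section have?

Z_qwt = √(Z_0·R_L) = √(50 × 204) = √10200

Z_qwt ≈ 101 Ω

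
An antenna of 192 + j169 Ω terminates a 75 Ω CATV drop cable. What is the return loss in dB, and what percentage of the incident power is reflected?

Γ = (117 + j169)/(267 + j169), |Γ| = 0.65
RL = −20·log₁₀(0.65) = 3.74 dB
P_refl/P_inc = |Γ|² = 0.423

RL ≈ 3.74 dB; 42.3% of incident power reflected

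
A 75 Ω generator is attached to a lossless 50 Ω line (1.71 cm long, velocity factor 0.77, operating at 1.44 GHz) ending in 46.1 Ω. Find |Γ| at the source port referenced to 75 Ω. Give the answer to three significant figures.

|Γ| ≈ 0.213

λ = v/f = 0.77·c / 1.44 GHz = 0.16 m
βl = 2π·l/λ = 2π × 0.107 = 38.4°
tan(βl) = 0.792
Z_in = Z_0·(Z_L + jZ_0·tanβl)/(Z_0 + jZ_L·tanβl) = 48.9 + j3.87 Ω
Γ_s = (Z_in − Z_s)/(Z_in + Z_s) = (-26.1 + j3.87)/(124 + j3.87), |Γ_s| = 0.213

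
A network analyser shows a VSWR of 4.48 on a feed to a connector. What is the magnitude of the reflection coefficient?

|Γ| = (S − 1)/(S + 1) = (4.48 − 1)/(4.48 + 1) = 3.48/5.48

|Γ| ≈ 0.635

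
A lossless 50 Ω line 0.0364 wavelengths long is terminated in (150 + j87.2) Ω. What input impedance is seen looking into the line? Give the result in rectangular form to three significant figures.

βl = 2π × 0.0364 = 13.1°
tan(βl) = tan(13.1°) = 0.233
Z_in = Z_0·(Z_L + jZ_0·tanβl)/(Z_0 + jZ_L·tanβl)
     = 50·(150 + j98.8)/(29.7 + j34.9)

Z_in ≈ 188 − j54.8 Ω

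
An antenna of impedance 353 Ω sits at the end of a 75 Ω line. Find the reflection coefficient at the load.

Γ = 0.65

Γ = (Z_L − Z_0)/(Z_L + Z_0) = (353 − 75)/(353 + 75) = 278/428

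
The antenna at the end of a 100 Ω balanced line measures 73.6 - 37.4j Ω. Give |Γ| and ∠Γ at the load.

Γ ≈ 0.258 ∠ -113°

Γ = (Z_L − Z_0)/(Z_L + Z_0) = (-26.4 − j37.4)/(173.6 − j37.4)
|Γ| = 45.8/178 = 0.258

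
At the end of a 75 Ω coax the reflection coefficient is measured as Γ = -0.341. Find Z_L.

Z_L = Z_0·(1 + Γ)/(1 − Γ) = 75·(0.659)/(1.34)

Z_L ≈ 36.9 Ω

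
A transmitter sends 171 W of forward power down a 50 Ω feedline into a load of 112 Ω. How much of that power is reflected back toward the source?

Γ = (112 − 50)/(112 + 50) = 0.383
|Γ|² = 0.146
P_refl = |Γ|²·P_inc = 25 W, P_del = (1 − |Γ|²)·P_inc = 146 W

P_reflected ≈ 25 W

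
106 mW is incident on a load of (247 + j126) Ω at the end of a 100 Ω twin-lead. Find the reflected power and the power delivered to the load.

P_reflected ≈ 29.2 mW; P_delivered ≈ 76.8 mW

|Γ| = |(147 + j126)/(347 + j126)| = 0.524
|Γ|² = 0.275
P_refl = |Γ|²·P_inc = 29.2 mW, P_del = (1 − |Γ|²)·P_inc = 76.8 mW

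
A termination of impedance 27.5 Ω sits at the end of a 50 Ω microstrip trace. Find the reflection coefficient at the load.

Γ = (Z_L − Z_0)/(Z_L + Z_0) = (27.5 − 50)/(27.5 + 50) = -22.5/77.5

Γ = -0.29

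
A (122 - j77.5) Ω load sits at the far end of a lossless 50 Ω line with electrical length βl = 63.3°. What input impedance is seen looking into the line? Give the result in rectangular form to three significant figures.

Z_in ≈ 15 − j12.5 Ω

tan(βl) = tan(63.3°) = 1.99
Z_in = Z_0·(Z_L + jZ_0·tanβl)/(Z_0 + jZ_L·tanβl)
     = 50·(122 + j21.9)/(204 + j243)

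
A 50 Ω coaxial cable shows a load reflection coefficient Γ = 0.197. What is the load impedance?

Z_L = Z_0·(1 + Γ)/(1 − Γ) = 50·(1.2)/(0.803)

Z_L ≈ 74.5 Ω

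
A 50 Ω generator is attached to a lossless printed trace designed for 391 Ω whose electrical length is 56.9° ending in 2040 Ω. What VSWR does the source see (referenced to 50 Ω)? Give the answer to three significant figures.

tan(βl) = 1.53
Z_in = Z_0·(Z_L + jZ_0·tanβl)/(Z_0 + jZ_L·tanβl) = 105 − j242 Ω
Γ_s = (Z_in − Z_s)/(Z_in + Z_s) = (55.1 − j242)/(155 − j242), |Γ_s| = 0.863
VSWR = (1 + |Γ_s|)/(1 − |Γ_s|)

VSWR ≈ 13.6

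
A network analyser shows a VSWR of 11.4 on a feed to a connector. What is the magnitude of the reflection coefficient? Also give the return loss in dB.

|Γ| ≈ 0.839; return loss ≈ 1.53 dB

|Γ| = (S − 1)/(S + 1) = (11.4 − 1)/(11.4 + 1) = 10.4/12.4
RL = −20·log₁₀|Γ| = −20·log₁₀(0.839)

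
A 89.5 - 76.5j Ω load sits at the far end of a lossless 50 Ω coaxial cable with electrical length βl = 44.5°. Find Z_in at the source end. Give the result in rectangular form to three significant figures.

Z_in ≈ 18.8 − j24.1 Ω

tan(βl) = tan(44.5°) = 0.983
Z_in = Z_0·(Z_L + jZ_0·tanβl)/(Z_0 + jZ_L·tanβl)
     = 50·(89.5 − j27.4)/(125 + j88)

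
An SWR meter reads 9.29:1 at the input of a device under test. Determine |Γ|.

|Γ| = (S − 1)/(S + 1) = (9.29 − 1)/(9.29 + 1) = 8.29/10.3

|Γ| ≈ 0.806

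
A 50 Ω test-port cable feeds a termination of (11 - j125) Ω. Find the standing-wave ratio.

VSWR ≈ 33.1

Γ = (Z_L − Z_0)/(Z_L + Z_0) = (-39 − j125)/(61 − j125)
|Γ| = 131/139 = 0.941
VSWR = (1 + |Γ|)/(1 − |Γ|) = 1.94/0.0586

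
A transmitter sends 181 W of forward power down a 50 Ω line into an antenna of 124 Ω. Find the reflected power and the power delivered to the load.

Γ = (124 − 50)/(124 + 50) = 0.425
|Γ|² = 0.181
P_refl = |Γ|²·P_inc = 32.7 W, P_del = (1 − |Γ|²)·P_inc = 148 W

P_reflected ≈ 32.7 W; P_delivered ≈ 148 W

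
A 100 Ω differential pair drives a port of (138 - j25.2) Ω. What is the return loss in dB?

RL ≈ 14.4 dB

Γ = (38 − j25.2)/(238 − j25.2), |Γ| = 0.191
RL = −20·log₁₀|Γ| = −20·log₁₀(0.191)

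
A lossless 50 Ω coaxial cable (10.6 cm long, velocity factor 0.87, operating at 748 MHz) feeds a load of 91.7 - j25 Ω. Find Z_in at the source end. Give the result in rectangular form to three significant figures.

λ = v/f = 0.87·c / 748 MHz = 0.349 m
βl = 2π·l/λ = 2π × 0.304 = 109°
tan(βl) = tan(109°) = -2.85
Z_in = Z_0·(Z_L + jZ_0·tanβl)/(Z_0 + jZ_L·tanβl)
     = 50·(91.7 − j167)/(-21.1 − j261)

Z_in ≈ 30.4 + j20 Ω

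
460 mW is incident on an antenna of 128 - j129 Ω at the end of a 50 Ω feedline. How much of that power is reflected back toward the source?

P_reflected ≈ 216 mW

|Γ| = |(78 − j129)/(178 − j129)| = 0.686
|Γ|² = 0.47
P_refl = |Γ|²·P_inc = 216 mW, P_del = (1 − |Γ|²)·P_inc = 244 mW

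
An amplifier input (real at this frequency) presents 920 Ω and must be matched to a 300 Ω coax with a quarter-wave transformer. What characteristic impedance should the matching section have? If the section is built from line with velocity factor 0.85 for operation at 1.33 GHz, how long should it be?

Z_qwt = √(Z_0·R_L) = √(300 × 920) = √276000
λ = 0.85·c/f = 0.192 m, so l = λ/4 = 0.0479 m

Z_qwt ≈ 525 Ω; length ≈ 4.79 cm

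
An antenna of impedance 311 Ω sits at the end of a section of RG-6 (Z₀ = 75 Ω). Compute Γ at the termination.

Γ = 0.611

Γ = (Z_L − Z_0)/(Z_L + Z_0) = (311 − 75)/(311 + 75) = 236/386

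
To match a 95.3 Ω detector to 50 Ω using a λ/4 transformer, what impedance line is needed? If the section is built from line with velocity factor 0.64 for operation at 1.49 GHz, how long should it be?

Z_qwt = √(Z_0·R_L) = √(50 × 95.3) = √4765
λ = 0.64·c/f = 0.129 m, so l = λ/4 = 0.0322 m

Z_qwt ≈ 69 Ω; length ≈ 3.22 cm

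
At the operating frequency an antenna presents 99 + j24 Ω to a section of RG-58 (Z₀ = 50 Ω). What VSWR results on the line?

VSWR ≈ 2.13

Γ = (Z_L − Z_0)/(Z_L + Z_0) = (49 + j24)/(149 + j24)
|Γ| = 54.6/151 = 0.362
VSWR = (1 + |Γ|)/(1 − |Γ|) = 1.36/0.638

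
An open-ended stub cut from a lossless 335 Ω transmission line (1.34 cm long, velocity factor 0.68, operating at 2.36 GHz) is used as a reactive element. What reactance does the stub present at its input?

λ = v/f = 0.68·c / 2.36 GHz = 0.0864 m
βl = 2π·l/λ = 2π × 0.155 = 55.8°
tan(βl) = 1.47
For an open-ended stub, Z_in = −jZ_0·cot(βl) = −jZ_0/tan(βl)

X_in ≈ -228 Ω (capacitive)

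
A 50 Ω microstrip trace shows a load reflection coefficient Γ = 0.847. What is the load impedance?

Z_L ≈ 604 Ω

Z_L = Z_0·(1 + Γ)/(1 − Γ) = 50·(1.85)/(0.153)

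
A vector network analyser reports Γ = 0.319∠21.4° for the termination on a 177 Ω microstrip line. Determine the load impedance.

Z_L ≈ 313 + j81.2 Ω

Z_L = Z_0·(1 + Γ)/(1 − Γ) = 177·(1.3 + j0.116)/(0.703 − j0.116)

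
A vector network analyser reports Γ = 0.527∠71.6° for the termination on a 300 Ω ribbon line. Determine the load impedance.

Z_L ≈ 229 + j317 Ω

Z_L = Z_0·(1 + Γ)/(1 − Γ) = 300·(1.17 + j0.5)/(0.834 − j0.5)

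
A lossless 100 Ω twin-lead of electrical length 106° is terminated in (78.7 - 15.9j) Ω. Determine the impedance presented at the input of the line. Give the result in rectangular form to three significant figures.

tan(βl) = tan(106°) = -3.49
Z_in = Z_0·(Z_L + jZ_0·tanβl)/(Z_0 + jZ_L·tanβl)
     = 100·(78.7 − j365)/(44.6 − j274)

Z_in ≈ 134 + j6.93 Ω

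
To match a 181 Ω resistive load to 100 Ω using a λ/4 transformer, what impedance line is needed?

Z_qwt ≈ 135 Ω

Z_qwt = √(Z_0·R_L) = √(100 × 181) = √18100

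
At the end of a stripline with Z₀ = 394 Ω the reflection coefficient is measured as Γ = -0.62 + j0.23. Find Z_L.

Z_L ≈ 82.8 + j67.7 Ω

Z_L = Z_0·(1 + Γ)/(1 − Γ) = 394·(0.38 + j0.23)/(1.62 − j0.23)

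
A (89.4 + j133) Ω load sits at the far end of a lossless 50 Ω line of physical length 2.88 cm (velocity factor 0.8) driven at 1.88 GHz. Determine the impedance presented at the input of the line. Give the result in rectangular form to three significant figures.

Z_in ≈ 9.66 − j21.3 Ω

λ = v/f = 0.8·c / 1.88 GHz = 0.128 m
βl = 2π·l/λ = 2π × 0.226 = 81.2°
tan(βl) = tan(81.2°) = 6.47
Z_in = Z_0·(Z_L + jZ_0·tanβl)/(Z_0 + jZ_L·tanβl)
     = 50·(89.4 + j457)/(-811 + j579)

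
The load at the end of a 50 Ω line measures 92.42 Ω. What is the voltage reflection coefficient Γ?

Γ = (Z_L − Z_0)/(Z_L + Z_0) = (92.42 − 50)/(92.42 + 50) = 42.42/142.4

Γ = 0.298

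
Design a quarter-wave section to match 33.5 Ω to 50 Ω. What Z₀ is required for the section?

Z_qwt ≈ 40.9 Ω

Z_qwt = √(Z_0·R_L) = √(50 × 33.5) = √1675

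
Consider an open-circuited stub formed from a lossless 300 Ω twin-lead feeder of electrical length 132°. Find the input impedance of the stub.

Z_in ≈ +j270 Ω

tan(βl) = -1.11
For an open-circuited stub, Z_in = −jZ_0·cot(βl) = −jZ_0/tan(βl)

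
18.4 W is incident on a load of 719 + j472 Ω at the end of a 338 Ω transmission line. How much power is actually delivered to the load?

|Γ| = |(381 + j472)/(1057 + j472)| = 0.524
|Γ|² = 0.275
P_refl = |Γ|²·P_inc = 5.05 W, P_del = (1 − |Γ|²)·P_inc = 13.3 W

P_delivered ≈ 13.3 W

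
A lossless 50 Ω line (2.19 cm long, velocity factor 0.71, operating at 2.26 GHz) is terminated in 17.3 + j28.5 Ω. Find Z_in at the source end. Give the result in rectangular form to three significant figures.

Z_in ≈ 53 − j75.9 Ω

λ = v/f = 0.71·c / 2.26 GHz = 0.0942 m
βl = 2π·l/λ = 2π × 0.232 = 83.7°
tan(βl) = tan(83.7°) = 8.99
Z_in = Z_0·(Z_L + jZ_0·tanβl)/(Z_0 + jZ_L·tanβl)
     = 50·(17.3 + j478)/(-206 + j156)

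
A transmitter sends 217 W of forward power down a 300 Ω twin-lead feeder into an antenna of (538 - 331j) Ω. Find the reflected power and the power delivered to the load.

P_reflected ≈ 44.4 W; P_delivered ≈ 173 W

|Γ| = |(238 − j331)/(838 − j331)| = 0.452
|Γ|² = 0.205
P_refl = |Γ|²·P_inc = 44.4 W, P_del = (1 − |Γ|²)·P_inc = 173 W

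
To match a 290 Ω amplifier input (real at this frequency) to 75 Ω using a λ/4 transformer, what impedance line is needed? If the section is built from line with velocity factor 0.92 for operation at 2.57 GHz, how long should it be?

Z_qwt ≈ 147 Ω; length ≈ 2.68 cm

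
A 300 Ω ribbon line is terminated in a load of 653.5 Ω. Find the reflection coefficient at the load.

Γ = 0.371

Γ = (Z_L − Z_0)/(Z_L + Z_0) = (653.5 − 300)/(653.5 + 300) = 353.5/953.5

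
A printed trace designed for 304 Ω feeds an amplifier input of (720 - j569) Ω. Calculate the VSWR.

VSWR ≈ 4.02

Γ = (Z_L − Z_0)/(Z_L + Z_0) = (416 − j569)/(1024 − j569)
|Γ| = 705/1170 = 0.602
VSWR = (1 + |Γ|)/(1 − |Γ|) = 1.6/0.398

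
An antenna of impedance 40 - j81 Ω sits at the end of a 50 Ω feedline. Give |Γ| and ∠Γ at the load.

Γ = (Z_L − Z_0)/(Z_L + Z_0) = (-10 − j81)/(90 − j81)
|Γ| = 81.6/121 = 0.674

Γ ≈ 0.674 ∠ -55.1°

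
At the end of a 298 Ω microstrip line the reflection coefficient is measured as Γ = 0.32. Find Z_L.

Z_L = Z_0·(1 + Γ)/(1 − Γ) = 298·(1.32)/(0.68)

Z_L ≈ 578 Ω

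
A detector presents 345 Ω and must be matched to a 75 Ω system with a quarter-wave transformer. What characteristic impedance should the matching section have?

Z_qwt ≈ 161 Ω

Z_qwt = √(Z_0·R_L) = √(75 × 345) = √25880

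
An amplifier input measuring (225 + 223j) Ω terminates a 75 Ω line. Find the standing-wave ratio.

VSWR ≈ 6.12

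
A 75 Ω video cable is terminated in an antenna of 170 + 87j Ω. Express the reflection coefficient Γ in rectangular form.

Γ ≈ 0.456 + j0.193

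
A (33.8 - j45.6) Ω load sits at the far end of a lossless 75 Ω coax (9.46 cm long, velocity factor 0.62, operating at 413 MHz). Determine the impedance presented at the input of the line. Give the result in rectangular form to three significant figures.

λ = v/f = 0.62·c / 413 MHz = 0.45 m
βl = 2π·l/λ = 2π × 0.21 = 75.6°
tan(βl) = tan(75.6°) = 3.9
Z_in = Z_0·(Z_L + jZ_0·tanβl)/(Z_0 + jZ_L·tanβl)
     = 75·(33.8 + j247)/(253 + j132)

Z_in ≈ 37.9 + j53.5 Ω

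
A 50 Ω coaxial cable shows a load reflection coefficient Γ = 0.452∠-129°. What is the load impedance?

Z_L = Z_0·(1 + Γ)/(1 − Γ) = 50·(0.716 − j0.351)/(1.28 + j0.351)

Z_L ≈ 22.4 − j19.8 Ω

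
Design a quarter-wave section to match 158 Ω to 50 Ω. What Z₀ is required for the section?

Z_qwt = √(Z_0·R_L) = √(50 × 158) = √7900

Z_qwt ≈ 88.9 Ω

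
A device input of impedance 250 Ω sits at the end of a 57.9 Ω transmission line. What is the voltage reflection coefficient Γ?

Γ = 0.624

Γ = (Z_L − Z_0)/(Z_L + Z_0) = (250 − 57.9)/(250 + 57.9) = 192.1/307.9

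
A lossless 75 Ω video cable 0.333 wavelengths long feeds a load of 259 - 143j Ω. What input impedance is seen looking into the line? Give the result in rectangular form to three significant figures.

βl = 2π × 0.333 = 120°
tan(βl) = tan(120°) = -1.74
Z_in = Z_0·(Z_L + jZ_0·tanβl)/(Z_0 + jZ_L·tanβl)
     = 75·(259 − j274)/(-174 − j451)

Z_in ≈ 25.1 + j52.8 Ω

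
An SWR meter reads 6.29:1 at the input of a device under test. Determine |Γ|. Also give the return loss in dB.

|Γ| ≈ 0.726; return loss ≈ 2.79 dB

|Γ| = (S − 1)/(S + 1) = (6.29 − 1)/(6.29 + 1) = 5.29/7.29
RL = −20·log₁₀|Γ| = −20·log₁₀(0.726)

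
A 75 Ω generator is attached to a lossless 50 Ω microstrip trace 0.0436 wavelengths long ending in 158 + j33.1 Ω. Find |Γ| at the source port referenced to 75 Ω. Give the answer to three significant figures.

βl = 2π × 0.0436 = 15.7°
tan(βl) = 0.281
Z_in = Z_0·(Z_L + jZ_0·tanβl)/(Z_0 + jZ_L·tanβl) = 117 − j70.2 Ω
Γ_s = (Z_in − Z_s)/(Z_in + Z_s) = (42.5 − j70.2)/(192 − j70.2), |Γ_s| = 0.401

|Γ| ≈ 0.401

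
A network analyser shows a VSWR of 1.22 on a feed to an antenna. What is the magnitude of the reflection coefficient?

|Γ| ≈ 0.0991

|Γ| = (S − 1)/(S + 1) = (1.22 − 1)/(1.22 + 1) = 0.22/2.22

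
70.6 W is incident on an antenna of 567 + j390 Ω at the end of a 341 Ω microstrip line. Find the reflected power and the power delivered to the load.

|Γ| = |(226 + j390)/(908 + j390)| = 0.456
|Γ|² = 0.208
P_refl = |Γ|²·P_inc = 14.7 W, P_del = (1 − |Γ|²)·P_inc = 55.9 W

P_reflected ≈ 14.7 W; P_delivered ≈ 55.9 W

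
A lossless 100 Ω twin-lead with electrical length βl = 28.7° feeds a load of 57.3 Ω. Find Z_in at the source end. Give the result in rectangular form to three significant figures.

Z_in ≈ 67.8 + j33.5 Ω

tan(βl) = tan(28.7°) = 0.547
Z_in = Z_0·(Z_L + jZ_0·tanβl)/(Z_0 + jZ_L·tanβl)
     = 100·(57.3 + j54.7)/(100 + j31.4)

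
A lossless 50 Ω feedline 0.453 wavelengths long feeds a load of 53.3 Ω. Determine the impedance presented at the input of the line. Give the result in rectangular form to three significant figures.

Z_in ≈ 52.7 + j1.88 Ω

βl = 2π × 0.453 = 163°
tan(βl) = tan(163°) = -0.304
Z_in = Z_0·(Z_L + jZ_0·tanβl)/(Z_0 + jZ_L·tanβl)
     = 50·(53.3 − j15.2)/(50 − j16.2)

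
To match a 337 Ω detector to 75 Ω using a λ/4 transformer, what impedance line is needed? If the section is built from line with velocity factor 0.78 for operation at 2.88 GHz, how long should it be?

Z_qwt = √(Z_0·R_L) = √(75 × 337) = √25280
λ = 0.78·c/f = 0.0813 m, so l = λ/4 = 0.0203 m

Z_qwt ≈ 159 Ω; length ≈ 2.03 cm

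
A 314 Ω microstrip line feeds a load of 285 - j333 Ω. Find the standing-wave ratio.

VSWR ≈ 2.9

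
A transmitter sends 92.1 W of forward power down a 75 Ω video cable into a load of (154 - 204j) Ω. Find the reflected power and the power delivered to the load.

P_reflected ≈ 46.9 W; P_delivered ≈ 45.2 W

|Γ| = |(79 − j204)/(229 − j204)| = 0.713
|Γ|² = 0.509
P_refl = |Γ|²·P_inc = 46.9 W, P_del = (1 − |Γ|²)·P_inc = 45.2 W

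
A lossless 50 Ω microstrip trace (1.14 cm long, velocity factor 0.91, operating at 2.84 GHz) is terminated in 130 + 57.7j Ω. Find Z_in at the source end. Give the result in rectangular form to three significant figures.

λ = v/f = 0.91·c / 2.84 GHz = 0.0961 m
βl = 2π·l/λ = 2π × 0.119 = 42.7°
tan(βl) = tan(42.7°) = 0.923
Z_in = Z_0·(Z_L + jZ_0·tanβl)/(Z_0 + jZ_L·tanβl)
     = 50·(130 + j104)/(-3.23 + j120)

Z_in ≈ 41.8 − j55.3 Ω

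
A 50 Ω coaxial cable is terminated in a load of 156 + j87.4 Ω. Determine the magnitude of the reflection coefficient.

|Γ| ≈ 0.614

Γ = (Z_L − Z_0)/(Z_L + Z_0) = (106 + j87.4)/(206 + j87.4)
|Γ| = 137/224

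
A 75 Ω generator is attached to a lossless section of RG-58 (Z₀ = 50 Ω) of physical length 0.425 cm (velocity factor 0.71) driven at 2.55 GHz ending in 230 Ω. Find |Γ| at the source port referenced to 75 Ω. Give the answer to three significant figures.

λ = v/f = 0.71·c / 2.55 GHz = 0.0835 m
βl = 2π·l/λ = 2π × 0.0509 = 18.3°
tan(βl) = 0.331
Z_in = Z_0·(Z_L + jZ_0·tanβl)/(Z_0 + jZ_L·tanβl) = 76.9 − j101 Ω
Γ_s = (Z_in − Z_s)/(Z_in + Z_s) = (1.89 − j101)/(152 − j101), |Γ_s| = 0.552

|Γ| ≈ 0.552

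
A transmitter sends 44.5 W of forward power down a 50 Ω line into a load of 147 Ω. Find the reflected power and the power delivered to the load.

Γ = (147 − 50)/(147 + 50) = 0.492
|Γ|² = 0.242
P_refl = |Γ|²·P_inc = 10.8 W, P_del = (1 − |Γ|²)·P_inc = 33.7 W

P_reflected ≈ 10.8 W; P_delivered ≈ 33.7 W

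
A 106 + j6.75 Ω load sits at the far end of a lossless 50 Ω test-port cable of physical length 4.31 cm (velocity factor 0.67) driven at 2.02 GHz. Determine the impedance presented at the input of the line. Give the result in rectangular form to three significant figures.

Z_in ≈ 62.9 + j41.5 Ω

λ = v/f = 0.67·c / 2.02 GHz = 0.0995 m
βl = 2π·l/λ = 2π × 0.433 = 156°
tan(βl) = tan(156°) = -0.447
Z_in = Z_0·(Z_L + jZ_0·tanβl)/(Z_0 + jZ_L·tanβl)
     = 50·(106 − j15.6)/(53 − j47.3)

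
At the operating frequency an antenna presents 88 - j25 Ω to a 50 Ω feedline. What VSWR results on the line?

VSWR ≈ 1.96

Γ = (Z_L − Z_0)/(Z_L + Z_0) = (38 − j25)/(138 − j25)
|Γ| = 45.5/140 = 0.324
VSWR = (1 + |Γ|)/(1 − |Γ|) = 1.32/0.676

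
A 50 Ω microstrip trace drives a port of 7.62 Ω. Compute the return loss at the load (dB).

Γ = (7.62 − 50)/(7.62 + 50) = -0.736
RL = −20·log₁₀|Γ| = −20·log₁₀(0.736)

RL ≈ 2.67 dB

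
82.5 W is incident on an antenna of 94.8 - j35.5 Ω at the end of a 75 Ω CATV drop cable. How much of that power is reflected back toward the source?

|Γ| = |(19.8 − j35.5)/(169.8 − j35.5)| = 0.234
|Γ|² = 0.0549
P_refl = |Γ|²·P_inc = 4.53 W, P_del = (1 − |Γ|²)·P_inc = 78 W

P_reflected ≈ 4.53 W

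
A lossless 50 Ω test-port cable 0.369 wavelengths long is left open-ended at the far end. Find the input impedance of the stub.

Z_in ≈ +j46.4 Ω

βl = 2π × 0.369 = 133°
tan(βl) = -1.08
For an open-ended stub, Z_in = −jZ_0·cot(βl) = −jZ_0/tan(βl)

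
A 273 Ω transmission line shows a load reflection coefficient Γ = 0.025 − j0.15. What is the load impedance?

Z_L ≈ 274 − j84.2 Ω

Z_L = Z_0·(1 + Γ)/(1 − Γ) = 273·(1.02 − j0.15)/(0.975 + j0.15)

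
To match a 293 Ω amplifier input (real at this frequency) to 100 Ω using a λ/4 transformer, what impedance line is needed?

Z_qwt ≈ 171 Ω

Z_qwt = √(Z_0·R_L) = √(100 × 293) = √29300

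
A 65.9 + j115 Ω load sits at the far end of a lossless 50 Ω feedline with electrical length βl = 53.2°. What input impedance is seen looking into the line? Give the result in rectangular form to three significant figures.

Z_in ≈ 24.8 − j66.6 Ω

tan(βl) = tan(53.2°) = 1.34
Z_in = Z_0·(Z_L + jZ_0·tanβl)/(Z_0 + jZ_L·tanβl)
     = 50·(65.9 + j182)/(-104 + j88.1)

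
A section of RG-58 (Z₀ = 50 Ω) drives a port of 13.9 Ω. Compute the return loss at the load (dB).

Γ = (13.9 − 50)/(13.9 + 50) = -0.565
RL = −20·log₁₀|Γ| = −20·log₁₀(0.565)

RL ≈ 4.96 dB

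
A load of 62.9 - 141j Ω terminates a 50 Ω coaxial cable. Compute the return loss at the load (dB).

RL ≈ 2.12 dB

Γ = (12.9 − j141)/(112.9 − j141), |Γ| = 0.784
RL = −20·log₁₀|Γ| = −20·log₁₀(0.784)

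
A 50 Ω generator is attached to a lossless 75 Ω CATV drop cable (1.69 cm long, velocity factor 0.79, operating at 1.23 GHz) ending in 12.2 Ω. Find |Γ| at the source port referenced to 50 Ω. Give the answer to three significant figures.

λ = v/f = 0.79·c / 1.23 GHz = 0.193 m
βl = 2π·l/λ = 2π × 0.0877 = 31.6°
tan(βl) = 0.615
Z_in = Z_0·(Z_L + jZ_0·tanβl)/(Z_0 + jZ_L·tanβl) = 16.6 + j44.4 Ω
Γ_s = (Z_in − Z_s)/(Z_in + Z_s) = (-33.4 + j44.4)/(66.6 + j44.4), |Γ_s| = 0.694

|Γ| ≈ 0.694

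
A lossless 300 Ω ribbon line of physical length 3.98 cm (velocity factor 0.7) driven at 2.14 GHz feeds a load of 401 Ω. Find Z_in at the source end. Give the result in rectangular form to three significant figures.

Z_in ≈ 322 + j87.8 Ω

λ = v/f = 0.7·c / 2.14 GHz = 0.0981 m
βl = 2π·l/λ = 2π × 0.406 = 146°
tan(βl) = tan(146°) = -0.674
Z_in = Z_0·(Z_L + jZ_0·tanβl)/(Z_0 + jZ_L·tanβl)
     = 300·(401 − j202)/(300 − j270)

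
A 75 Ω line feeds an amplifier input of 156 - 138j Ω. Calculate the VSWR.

Γ = (Z_L − Z_0)/(Z_L + Z_0) = (81 − j138)/(231 − j138)
|Γ| = 160/269 = 0.595
VSWR = (1 + |Γ|)/(1 − |Γ|) = 1.59/0.405

VSWR ≈ 3.93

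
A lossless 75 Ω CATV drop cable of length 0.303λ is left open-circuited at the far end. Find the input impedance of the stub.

Z_in ≈ +j25.9 Ω

βl = 2π × 0.303 = 109°
tan(βl) = -2.89
For an open-circuited stub, Z_in = −jZ_0·cot(βl) = −jZ_0/tan(βl)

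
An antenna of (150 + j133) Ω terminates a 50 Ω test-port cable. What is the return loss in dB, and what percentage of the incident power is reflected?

Γ = (100 + j133)/(200 + j133), |Γ| = 0.693
RL = −20·log₁₀(0.693) = 3.19 dB
P_refl/P_inc = |Γ|² = 0.48

RL ≈ 3.19 dB; 48% of incident power reflected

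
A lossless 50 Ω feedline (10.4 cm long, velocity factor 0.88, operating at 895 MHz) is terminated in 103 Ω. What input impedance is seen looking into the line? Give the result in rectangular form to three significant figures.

λ = v/f = 0.88·c / 895 MHz = 0.295 m
βl = 2π·l/λ = 2π × 0.353 = 127°
tan(βl) = tan(127°) = -1.33
Z_in = Z_0·(Z_L + jZ_0·tanβl)/(Z_0 + jZ_L·tanβl)
     = 50·(103 − j66.5)/(50 − j137)

Z_in ≈ 33.5 + j25.3 Ω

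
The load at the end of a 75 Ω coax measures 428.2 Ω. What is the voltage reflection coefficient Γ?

Γ = (Z_L − Z_0)/(Z_L + Z_0) = (428.2 − 75)/(428.2 + 75) = 353.2/503.2

Γ = 0.702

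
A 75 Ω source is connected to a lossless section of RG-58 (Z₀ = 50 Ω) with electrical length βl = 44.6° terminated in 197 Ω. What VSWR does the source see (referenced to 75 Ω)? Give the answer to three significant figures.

VSWR ≈ 4.29

tan(βl) = 0.986
Z_in = Z_0·(Z_L + jZ_0·tanβl)/(Z_0 + jZ_L·tanβl) = 24.1 − j44.5 Ω
Γ_s = (Z_in − Z_s)/(Z_in + Z_s) = (-50.9 − j44.5)/(99.1 − j44.5), |Γ_s| = 0.622
VSWR = (1 + |Γ_s|)/(1 − |Γ_s|)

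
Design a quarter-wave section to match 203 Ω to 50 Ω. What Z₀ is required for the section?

Z_qwt ≈ 101 Ω

Z_qwt = √(Z_0·R_L) = √(50 × 203) = √10150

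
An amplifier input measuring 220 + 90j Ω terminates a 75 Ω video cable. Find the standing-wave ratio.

Γ = (Z_L − Z_0)/(Z_L + Z_0) = (145 + j90)/(295 + j90)
|Γ| = 171/308 = 0.553
VSWR = (1 + |Γ|)/(1 − |Γ|) = 1.55/0.447

VSWR ≈ 3.48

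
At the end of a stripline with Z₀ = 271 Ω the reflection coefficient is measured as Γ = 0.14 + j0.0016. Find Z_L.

Z_L = Z_0·(1 + Γ)/(1 − Γ) = 271·(1.14 + j0.0016)/(0.86 − j0.0016)

Z_L ≈ 359 + j1.17 Ω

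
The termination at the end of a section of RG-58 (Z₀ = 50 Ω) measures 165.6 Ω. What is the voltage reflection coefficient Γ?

Γ = (Z_L − Z_0)/(Z_L + Z_0) = (165.6 − 50)/(165.6 + 50) = 115.6/215.6

Γ = 0.536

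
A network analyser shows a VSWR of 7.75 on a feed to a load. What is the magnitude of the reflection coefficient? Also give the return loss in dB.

|Γ| ≈ 0.771; return loss ≈ 2.25 dB

|Γ| = (S − 1)/(S + 1) = (7.75 − 1)/(7.75 + 1) = 6.75/8.75
RL = −20·log₁₀|Γ| = −20·log₁₀(0.771)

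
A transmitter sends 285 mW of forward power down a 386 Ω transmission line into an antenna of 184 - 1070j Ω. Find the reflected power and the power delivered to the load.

|Γ| = |(-202 − j1070)/(570 − j1070)| = 0.898
|Γ|² = 0.807
P_refl = |Γ|²·P_inc = 230 mW, P_del = (1 − |Γ|²)·P_inc = 55.1 mW

P_reflected ≈ 230 mW; P_delivered ≈ 55.1 mW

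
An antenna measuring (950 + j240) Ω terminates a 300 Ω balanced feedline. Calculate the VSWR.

Γ = (Z_L − Z_0)/(Z_L + Z_0) = (650 + j240)/(1250 + j240)
|Γ| = 693/1270 = 0.544
VSWR = (1 + |Γ|)/(1 − |Γ|) = 1.54/0.456

VSWR ≈ 3.39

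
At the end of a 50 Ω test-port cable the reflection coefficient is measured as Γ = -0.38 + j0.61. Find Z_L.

Z_L = Z_0·(1 + Γ)/(1 − Γ) = 50·(0.62 + j0.61)/(1.38 − j0.61)

Z_L ≈ 10.6 + j26.8 Ω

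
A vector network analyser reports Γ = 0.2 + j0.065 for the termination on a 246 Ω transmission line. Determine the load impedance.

Z_L ≈ 365 + j49.6 Ω

Z_L = Z_0·(1 + Γ)/(1 − Γ) = 246·(1.2 + j0.065)/(0.8 − j0.065)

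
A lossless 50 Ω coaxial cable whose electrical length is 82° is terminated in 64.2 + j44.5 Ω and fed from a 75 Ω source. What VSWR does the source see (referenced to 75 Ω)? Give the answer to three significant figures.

tan(βl) = 7.12
Z_in = Z_0·(Z_L + jZ_0·tanβl)/(Z_0 + jZ_L·tanβl) = 29.6 − j24.3 Ω
Γ_s = (Z_in − Z_s)/(Z_in + Z_s) = (-45.4 − j24.3)/(105 − j24.3), |Γ_s| = 0.479
VSWR = (1 + |Γ_s|)/(1 − |Γ_s|)

VSWR ≈ 2.84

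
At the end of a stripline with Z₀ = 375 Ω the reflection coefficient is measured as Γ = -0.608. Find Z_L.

Z_L ≈ 91.4 Ω

Z_L = Z_0·(1 + Γ)/(1 − Γ) = 375·(0.392)/(1.61)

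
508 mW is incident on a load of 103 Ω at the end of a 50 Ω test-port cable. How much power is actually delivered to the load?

Γ = (103 − 50)/(103 + 50) = 0.346
|Γ|² = 0.12
P_refl = |Γ|²·P_inc = 61 mW, P_del = (1 − |Γ|²)·P_inc = 447 mW

P_delivered ≈ 447 mW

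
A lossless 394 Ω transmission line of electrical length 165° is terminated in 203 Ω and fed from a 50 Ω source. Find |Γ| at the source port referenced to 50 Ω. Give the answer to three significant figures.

tan(βl) = -0.268
Z_in = Z_0·(Z_L + jZ_0·tanβl)/(Z_0 + jZ_L·tanβl) = 214 − j76.1 Ω
Γ_s = (Z_in − Z_s)/(Z_in + Z_s) = (164 − j76.1)/(264 − j76.1), |Γ_s| = 0.658

|Γ| ≈ 0.658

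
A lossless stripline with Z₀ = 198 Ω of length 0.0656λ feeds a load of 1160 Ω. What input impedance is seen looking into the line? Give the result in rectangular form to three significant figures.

Z_in ≈ 183 − j382 Ω

βl = 2π × 0.0656 = 23.6°
tan(βl) = tan(23.6°) = 0.437
Z_in = Z_0·(Z_L + jZ_0·tanβl)/(Z_0 + jZ_L·tanβl)
     = 198·(1160 + j86.6)/(198 + j507)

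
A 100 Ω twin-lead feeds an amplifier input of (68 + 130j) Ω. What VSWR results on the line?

VSWR ≈ 4.41

Γ = (Z_L − Z_0)/(Z_L + Z_0) = (-32 + j130)/(168 + j130)
|Γ| = 134/212 = 0.63
VSWR = (1 + |Γ|)/(1 − |Γ|) = 1.63/0.37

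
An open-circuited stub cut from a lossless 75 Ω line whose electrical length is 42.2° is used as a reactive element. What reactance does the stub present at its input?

tan(βl) = 0.907
For an open-circuited stub, Z_in = −jZ_0·cot(βl) = −jZ_0/tan(βl)

X_in ≈ -82.7 Ω (capacitive)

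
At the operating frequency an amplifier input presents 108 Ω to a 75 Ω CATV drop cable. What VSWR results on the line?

VSWR ≈ 1.44

Γ = (108 − 75)/(108 + 75) = 0.18
VSWR = (1 + 0.18)/(1 − 0.18)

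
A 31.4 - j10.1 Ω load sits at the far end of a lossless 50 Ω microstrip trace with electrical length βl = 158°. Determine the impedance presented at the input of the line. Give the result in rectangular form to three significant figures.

Z_in ≈ 40.2 − j21.9 Ω

tan(βl) = tan(158°) = -0.404
Z_in = Z_0·(Z_L + jZ_0·tanβl)/(Z_0 + jZ_L·tanβl)
     = 50·(31.4 − j30.3)/(45.9 − j12.7)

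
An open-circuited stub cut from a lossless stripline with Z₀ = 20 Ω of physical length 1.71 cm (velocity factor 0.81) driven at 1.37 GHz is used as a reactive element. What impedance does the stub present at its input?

λ = v/f = 0.81·c / 1.37 GHz = 0.177 m
βl = 2π·l/λ = 2π × 0.0964 = 34.7°
tan(βl) = 0.693
For an open-circuited stub, Z_in = −jZ_0·cot(βl) = −jZ_0/tan(βl)

Z_in ≈ −j28.9 Ω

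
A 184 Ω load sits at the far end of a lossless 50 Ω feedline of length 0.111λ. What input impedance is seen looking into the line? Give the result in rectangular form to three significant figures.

βl = 2π × 0.111 = 40°
tan(βl) = tan(40°) = 0.838
Z_in = Z_0·(Z_L + jZ_0·tanβl)/(Z_0 + jZ_L·tanβl)
     = 50·(184 + j41.9)/(50 + j154)

Z_in ≈ 29.8 − j50 Ω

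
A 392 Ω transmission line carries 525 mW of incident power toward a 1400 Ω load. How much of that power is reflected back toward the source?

P_reflected ≈ 166 mW

Γ = (1400 − 392)/(1400 + 392) = 0.562
|Γ|² = 0.316
P_refl = |Γ|²·P_inc = 166 mW, P_del = (1 − |Γ|²)·P_inc = 359 mW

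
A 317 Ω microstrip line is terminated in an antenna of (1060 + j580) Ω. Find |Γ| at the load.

|Γ| ≈ 0.631

Γ = (Z_L − Z_0)/(Z_L + Z_0) = (743 + j580)/(1377 + j580)
|Γ| = 943/1490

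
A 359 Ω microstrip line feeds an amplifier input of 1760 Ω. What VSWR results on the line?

VSWR ≈ 4.9

For a purely resistive load, VSWR = R_L/Z_0 or Z_0/R_L (whichever > 1) = 1760/359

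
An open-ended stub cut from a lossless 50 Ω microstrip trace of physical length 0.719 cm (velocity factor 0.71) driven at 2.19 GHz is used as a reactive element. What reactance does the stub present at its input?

X_in ≈ -99.8 Ω (capacitive)

λ = v/f = 0.71·c / 2.19 GHz = 0.0973 m
βl = 2π·l/λ = 2π × 0.0739 = 26.6°
tan(βl) = 0.501
For an open-ended stub, Z_in = −jZ_0·cot(βl) = −jZ_0/tan(βl)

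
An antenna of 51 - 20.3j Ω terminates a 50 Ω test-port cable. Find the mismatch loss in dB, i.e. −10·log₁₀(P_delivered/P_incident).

mismatch loss ≈ 0.172 dB

Γ = (1 − j20.3)/(101 − j20.3), |Γ| = 0.197
|Γ|² = 0.0389, so P_del/P_inc = 1 − |Γ|² = 0.961
ML = −10·log₁₀(1 − |Γ|²)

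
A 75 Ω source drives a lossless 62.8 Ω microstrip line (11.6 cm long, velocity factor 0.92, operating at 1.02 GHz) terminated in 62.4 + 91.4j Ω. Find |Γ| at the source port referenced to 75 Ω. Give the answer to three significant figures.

λ = v/f = 0.92·c / 1.02 GHz = 0.271 m
βl = 2π·l/λ = 2π × 0.429 = 154°
tan(βl) = -0.481
Z_in = Z_0·(Z_L + jZ_0·tanβl)/(Z_0 + jZ_L·tanβl) = 24.6 + j42.9 Ω
Γ_s = (Z_in − Z_s)/(Z_in + Z_s) = (-50.4 + j42.9)/(99.6 + j42.9), |Γ_s| = 0.61

|Γ| ≈ 0.61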